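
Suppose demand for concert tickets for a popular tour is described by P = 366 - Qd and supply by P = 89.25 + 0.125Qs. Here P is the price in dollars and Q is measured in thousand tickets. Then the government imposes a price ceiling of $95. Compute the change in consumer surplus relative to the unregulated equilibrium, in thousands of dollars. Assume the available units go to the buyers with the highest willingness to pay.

Rearranging demand gives Qd = 366 - P; rearranging supply gives Qs = 8P - 714. In a free market, 366 - P = 8P - 714 gives the equilibrium P* = 120, Q* = 246.
The ceiling of 95 is below the equilibrium price 120, so it binds.
At P = 95: Qd = 366 - 95 = 271 and Qs = 8·95 - 714 = 46.
Consumer surplus without the control is ½ · (366 - 120) · 246 = 30258.
With the ceiling, 46 units are sold at 95 (assume they go to the highest-value buyers). The demand price at Q = 46 is 320, so CS = ½ · [(366 - 95) + (320 - 95)] · 46 = 11408.
Change in consumer surplus = 11408 - 30258 = -18850.

-18850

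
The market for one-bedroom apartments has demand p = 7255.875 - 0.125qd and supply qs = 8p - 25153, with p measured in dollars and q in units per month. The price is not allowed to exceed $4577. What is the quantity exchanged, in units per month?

11463

Rearranging demand gives qd = 58047 - 8p. In a free market, 58047 - 8p = 8p - 25153 gives the equilibrium p* = 5200, q* = 16447.
Since 4577 < 5200, the ceiling is binding.
At p = 4577: qd = 58047 - 8·4577 = 21431 and qs = 8·4577 - 25153 = 11463.
The quantity actually transacted is the short side, supply: 11463.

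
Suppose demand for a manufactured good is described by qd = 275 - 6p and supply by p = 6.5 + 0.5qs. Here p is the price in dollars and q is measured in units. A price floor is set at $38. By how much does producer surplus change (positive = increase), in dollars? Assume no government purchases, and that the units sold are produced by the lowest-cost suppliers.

58

Rearranging supply gives qs = 2p - 13. In a free market, 275 - 6p = 2p - 13 gives the equilibrium p* = 36, q* = 59.
Since 38 > 36, the floor is binding.
At p = 38: qd = 275 - 6·38 = 47 and qs = 2·38 - 13 = 63.
Producer surplus without the control is ½ · (36 - 6.5) · 59 = 870.25.
With the floor, 47 units are sold at 38. The supply price at q = 47 is 30, so PS = ½ · [(38 - 6.5) + (38 - 30)] · 47 = 928.25.
Change in producer surplus = 928.25 - 870.25 = 58.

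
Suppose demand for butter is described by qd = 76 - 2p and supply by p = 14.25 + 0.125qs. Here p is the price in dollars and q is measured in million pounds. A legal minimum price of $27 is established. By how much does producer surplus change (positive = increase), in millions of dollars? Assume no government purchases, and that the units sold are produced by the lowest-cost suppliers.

Rearranging supply gives qs = 8p - 114. Without the control the market clears where 76 - 2p = 8p - 114, i.e. p* = 19 and q* = 38.
Because the floor (27) lies above the market-clearing price, it is binding.
At p = 27: qd = 76 - 2·27 = 22 and qs = 8·27 - 114 = 102.
Producer surplus without the control is ½ · (19 - 14.25) · 38 = 90.25.
With the floor, 22 units are sold at 27. The supply price at q = 22 is 17, so PS = ½ · [(27 - 14.25) + (27 - 17)] · 22 = 250.25.
Change in producer surplus = 250.25 - 90.25 = 160.

160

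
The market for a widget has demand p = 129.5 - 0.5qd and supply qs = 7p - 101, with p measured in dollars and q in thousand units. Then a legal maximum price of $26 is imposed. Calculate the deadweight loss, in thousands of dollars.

Rearranging demand gives qd = 259 - 2p. Setting quantity demanded equal to quantity supplied, 259 - 2p = 7p - 101, gives p* = 40 and q* = 179.
Because the ceiling (26) lies below the market-clearing price, it is binding.
At p = 26: qd = 259 - 2·26 = 207 and qs = 7·26 - 101 = 81.
Quantity traded falls to 81. At q = 81 the demand price is (259 - 81)/2 = 89 and the supply price is (101 + 81)/7 = 26.
Deadweight loss = ½ · (89 - 26) · (179 - 81) = ½ · 63 · 98 = 3087.

3087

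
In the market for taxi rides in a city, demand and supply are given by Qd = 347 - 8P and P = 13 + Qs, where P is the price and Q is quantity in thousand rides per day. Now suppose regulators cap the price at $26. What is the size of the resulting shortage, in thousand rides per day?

Rearranging supply gives Qs = P - 13. In a free market, 347 - 8P = P - 13 gives the equilibrium P* = 40, Q* = 27.
The ceiling of 26 is below the equilibrium price 40, so it binds.
At P = 26: Qd = 347 - 8·26 = 139 and Qs = 26 - 13 = 13.
Shortage = Qd - Qs = 139 - 13 = 126.

126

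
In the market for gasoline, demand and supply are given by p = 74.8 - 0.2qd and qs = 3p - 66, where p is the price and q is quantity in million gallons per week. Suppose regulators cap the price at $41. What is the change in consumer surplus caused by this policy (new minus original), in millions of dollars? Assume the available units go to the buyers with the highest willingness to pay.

Rearranging demand gives qd = 374 - 5p. Equilibrium: 374 - 5p = 3p - 66, so 440 = 8p and p* = 55, q* = 99.
The ceiling of 41 is below the equilibrium price 55, so it binds.
At p = 41: qd = 374 - 5·41 = 169 and qs = 3·41 - 66 = 57.
Consumer surplus without the control is ½ · (74.8 - 55) · 99 = 980.1.
With the ceiling, 57 units are sold at 41 (assume they go to the highest-value buyers). The demand price at q = 57 is 63.4, so CS = ½ · [(74.8 - 41) + (63.4 - 41)] · 57 = 1601.7.
Change in consumer surplus = 1601.7 - 980.1 = 621.6.

621.6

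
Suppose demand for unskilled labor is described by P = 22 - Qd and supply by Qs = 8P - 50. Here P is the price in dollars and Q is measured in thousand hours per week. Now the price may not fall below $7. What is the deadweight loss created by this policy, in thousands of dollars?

0

Rearranging demand gives Qd = 22 - P. In a free market, 22 - P = 8P - 50 gives the equilibrium P* = 8, Q* = 14.
The floor of 7 is below the equilibrium price 8, so it is not binding; the market clears at P* = 8, Q* = 14.
Since the control does not bind, no trades are prevented and deadweight loss is zero.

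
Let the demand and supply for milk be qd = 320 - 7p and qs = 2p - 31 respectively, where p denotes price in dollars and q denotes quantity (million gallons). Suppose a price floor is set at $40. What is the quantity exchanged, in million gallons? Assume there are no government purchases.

40

In a free market, 320 - 7p = 2p - 31 gives the equilibrium p* = 39, q* = 47.
Because the floor (40) lies above the market-clearing price, it is binding.
At p = 40: qd = 320 - 7·40 = 40 and qs = 2·40 - 31 = 49.
The quantity actually transacted is the short side, demand: 40.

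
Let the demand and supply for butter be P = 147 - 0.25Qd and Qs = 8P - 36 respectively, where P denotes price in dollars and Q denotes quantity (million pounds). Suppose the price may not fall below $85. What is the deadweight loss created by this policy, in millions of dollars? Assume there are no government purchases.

Rearranging demand gives Qd = 588 - 4P. Without the control the market clears where 588 - 4P = 8P - 36, i.e. P* = 52 and Q* = 380.
Since 85 > 52, the floor is binding.
At P = 85: Qd = 588 - 4·85 = 248 and Qs = 8·85 - 36 = 644.
Quantity traded falls to 248. At Q = 248 the demand price is (588 - 248)/4 = 85 and the supply price is (36 + 248)/8 = 35.5.
Deadweight loss = ½ · (85 - 35.5) · (380 - 248) = ½ · 49.5 · 132 = 3267.

3267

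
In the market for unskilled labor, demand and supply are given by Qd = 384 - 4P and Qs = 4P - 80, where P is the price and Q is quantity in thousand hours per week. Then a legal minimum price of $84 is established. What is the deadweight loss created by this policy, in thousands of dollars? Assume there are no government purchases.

In a free market, 384 - 4P = 4P - 80 gives the equilibrium P* = 58, Q* = 152.
Since 84 > 58, the floor is binding.
At P = 84: Qd = 384 - 4·84 = 48 and Qs = 4·84 - 80 = 256.
Quantity traded falls to 48. At Q = 48 the demand price is (384 - 48)/4 = 84 and the supply price is (80 + 48)/4 = 32.
Deadweight loss = ½ · (84 - 32) · (152 - 48) = ½ · 52 · 104 = 2704.

2704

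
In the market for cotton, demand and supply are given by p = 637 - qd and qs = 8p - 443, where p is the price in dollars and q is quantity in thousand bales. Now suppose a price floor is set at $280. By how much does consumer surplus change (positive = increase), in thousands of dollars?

Rearranging demand gives qd = 637 - p. Setting quantity demanded equal to quantity supplied, 637 - p = 8p - 443, gives p* = 120 and q* = 517.
The floor of 280 is above the equilibrium price 120, so it binds.
At p = 280: qd = 637 - 280 = 357 and qs = 8·280 - 443 = 1797.
Consumer surplus without the control is ½ · (637 - 120) · 517 = 133644.5.
With the floor, consumers buy 357 units at 280, so CS = ½ · (637 - 280) · 357 = 63724.5.
Change in consumer surplus = 63724.5 - 133644.5 = -69920.

-69920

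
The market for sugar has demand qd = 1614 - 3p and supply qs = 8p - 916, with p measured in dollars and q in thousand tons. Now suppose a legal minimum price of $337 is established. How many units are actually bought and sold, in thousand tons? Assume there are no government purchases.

603

Without the control the market clears where 1614 - 3p = 8p - 916, i.e. p* = 230 and q* = 924.
Since 337 > 230, the floor is binding.
At p = 337: qd = 1614 - 3·337 = 603 and qs = 8·337 - 916 = 1780.
The quantity actually transacted is the short side, demand: 603.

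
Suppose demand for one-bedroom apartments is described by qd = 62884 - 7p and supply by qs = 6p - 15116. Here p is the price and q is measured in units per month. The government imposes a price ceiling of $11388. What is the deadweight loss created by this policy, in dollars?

Equilibrium: 62884 - 7p = 6p - 15116, so 78000 = 13p and p* = 6000, q* = 20884.
The ceiling of 11388 is above the equilibrium price 6000, so it is not binding; the market clears at p* = 6000, q* = 20884.
Since the control does not bind, no trades are prevented and deadweight loss is zero.

0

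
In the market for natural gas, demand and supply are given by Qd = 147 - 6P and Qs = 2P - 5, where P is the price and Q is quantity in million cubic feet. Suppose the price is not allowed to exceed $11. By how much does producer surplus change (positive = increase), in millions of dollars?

-200

In a free market, 147 - 6P = 2P - 5 gives the equilibrium P* = 19, Q* = 33.
Because the ceiling (11) lies below the market-clearing price, it is binding.
At P = 11: Qd = 147 - 6·11 = 81 and Qs = 2·11 - 5 = 17.
Producer surplus without the control is ½ · (19 - 2.5) · 33 = 272.25.
With the ceiling, producers sell 17 units at 11, so PS = ½ · (11 - 2.5) · 17 = 72.25.
Change in producer surplus = 72.25 - 272.25 = -200.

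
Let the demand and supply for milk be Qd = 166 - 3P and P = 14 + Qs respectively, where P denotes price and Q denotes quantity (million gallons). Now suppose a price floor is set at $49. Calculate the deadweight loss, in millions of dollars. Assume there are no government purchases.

Rearranging supply gives Qs = P - 14. Without the control the market clears where 166 - 3P = P - 14, i.e. P* = 45 and Q* = 31.
The floor of 49 is above the equilibrium price 45, so it binds.
At P = 49: Qd = 166 - 3·49 = 19 and Qs = 49 - 14 = 35.
Quantity traded falls to 19. At Q = 19 the demand price is (166 - 19)/3 = 49 and the supply price is 14 + 19 = 33.
Deadweight loss = ½ · (49 - 33) · (31 - 19) = ½ · 16 · 12 = 96.

96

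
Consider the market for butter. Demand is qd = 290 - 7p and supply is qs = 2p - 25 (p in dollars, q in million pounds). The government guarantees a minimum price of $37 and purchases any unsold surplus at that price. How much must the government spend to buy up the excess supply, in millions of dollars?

In a free market, 290 - 7p = 2p - 25 gives the equilibrium p* = 35, q* = 45.
Since 37 > 35, the floor is binding.
At p = 37: qd = 290 - 7·37 = 31 and qs = 2·37 - 25 = 49.
Surplus = qs - qd = 18.
Government expenditure = surplus × support price = 18 × 37 = 666.

666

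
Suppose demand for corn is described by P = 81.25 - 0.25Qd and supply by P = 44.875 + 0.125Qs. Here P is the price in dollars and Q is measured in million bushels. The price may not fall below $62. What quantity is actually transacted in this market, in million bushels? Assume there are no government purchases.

77

Rearranging demand gives Qd = 325 - 4P; rearranging supply gives Qs = 8P - 359. Without the control the market clears where 325 - 4P = 8P - 359, i.e. P* = 57 and Q* = 97.
Since 62 > 57, the floor is binding.
At P = 62: Qd = 325 - 4·62 = 77 and Qs = 8·62 - 359 = 137.
The quantity actually transacted is the short side, demand: 77.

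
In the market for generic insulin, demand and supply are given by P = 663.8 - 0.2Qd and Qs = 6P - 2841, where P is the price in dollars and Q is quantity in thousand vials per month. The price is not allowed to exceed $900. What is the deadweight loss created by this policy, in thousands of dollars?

0

Rearranging demand gives Qd = 3319 - 5P. Setting quantity demanded equal to quantity supplied, 3319 - 5P = 6P - 2841, gives P* = 560 and Q* = 519.
Since 900 is above P* = 560, the ceiling does not bind and the free-market outcome prevails.
Since the control does not bind, no trades are prevented and deadweight loss is zero.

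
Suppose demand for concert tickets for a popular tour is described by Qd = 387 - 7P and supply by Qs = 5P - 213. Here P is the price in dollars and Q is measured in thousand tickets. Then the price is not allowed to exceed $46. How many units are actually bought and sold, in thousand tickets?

In a free market, 387 - 7P = 5P - 213 gives the equilibrium P* = 50, Q* = 37.
The ceiling of 46 is below the equilibrium price 50, so it binds.
At P = 46: Qd = 387 - 7·46 = 65 and Qs = 5·46 - 213 = 17.
The quantity actually transacted is the short side, supply: 17.

17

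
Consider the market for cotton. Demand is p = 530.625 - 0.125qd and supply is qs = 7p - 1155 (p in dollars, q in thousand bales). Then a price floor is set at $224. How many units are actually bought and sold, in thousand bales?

1365

Rearranging demand gives qd = 4245 - 8p. In a free market, 4245 - 8p = 7p - 1155 gives the equilibrium p* = 360, q* = 1365.
The floor of 224 is below the equilibrium price 360, so it is not binding; the market clears at p* = 360, q* = 1365.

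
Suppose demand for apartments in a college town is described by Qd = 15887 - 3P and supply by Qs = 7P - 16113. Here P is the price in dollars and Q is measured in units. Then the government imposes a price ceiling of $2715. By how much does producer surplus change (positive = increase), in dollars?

Equilibrium: 15887 - 3P = 7P - 16113, so 32000 = 10P and P* = 3200, Q* = 6287.
Since 2715 < 3200, the ceiling is binding.
At P = 2715: Qd = 15887 - 3·2715 = 7742 and Qs = 7·2715 - 16113 = 2892.
Producer surplus without the control is ½ · (3200 - 16113/7) · 6287 = 39526369/14.
With the ceiling, producers sell 2892 units at 2715, so PS = ½ · (2715 - 16113/7) · 2892 = 4181832/7.
Change in producer surplus = 4181832/7 - 39526369/14 = -2225907.5.

-2225907.5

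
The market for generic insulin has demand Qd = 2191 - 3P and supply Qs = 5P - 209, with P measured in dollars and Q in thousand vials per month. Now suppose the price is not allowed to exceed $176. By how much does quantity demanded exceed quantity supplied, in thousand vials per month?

992

Equilibrium: 2191 - 3P = 5P - 209, so 2400 = 8P and P* = 300, Q* = 1291.
Because the ceiling (176) lies below the market-clearing price, it is binding.
At P = 176: Qd = 2191 - 3·176 = 1663 and Qs = 5·176 - 209 = 671.
Shortage = Qd - Qs = 1663 - 671 = 992.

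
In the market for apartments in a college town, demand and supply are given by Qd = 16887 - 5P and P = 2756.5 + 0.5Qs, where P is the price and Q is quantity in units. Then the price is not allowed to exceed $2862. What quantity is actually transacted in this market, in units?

Rearranging supply gives Qs = 2P - 5513. Setting quantity demanded equal to quantity supplied, 16887 - 5P = 2P - 5513, gives P* = 3200 and Q* = 887.
Because the ceiling (2862) lies below the market-clearing price, it is binding.
At P = 2862: Qd = 16887 - 5·2862 = 2577 and Qs = 2·2862 - 5513 = 211.
The quantity actually transacted is the short side, supply: 211.

211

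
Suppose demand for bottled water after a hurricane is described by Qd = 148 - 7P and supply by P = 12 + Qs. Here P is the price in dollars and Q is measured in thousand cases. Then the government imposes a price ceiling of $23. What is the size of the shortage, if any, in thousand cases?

0

Rearranging supply gives Qs = P - 12. Without the control the market clears where 148 - 7P = P - 12, i.e. P* = 20 and Q* = 8.
The ceiling of 23 is above the equilibrium price 20, so it is not binding; the market clears at P* = 20, Q* = 8.
Since the control does not bind, there is no shortage.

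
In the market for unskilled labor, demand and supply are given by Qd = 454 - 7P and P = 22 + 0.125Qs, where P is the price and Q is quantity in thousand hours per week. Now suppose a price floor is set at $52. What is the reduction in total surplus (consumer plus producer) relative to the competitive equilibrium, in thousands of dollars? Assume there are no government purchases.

656.25

Rearranging supply gives Qs = 8P - 176. Without the control the market clears where 454 - 7P = 8P - 176, i.e. P* = 42 and Q* = 160.
Because the floor (52) lies above the market-clearing price, it is binding.
At P = 52: Qd = 454 - 7·52 = 90 and Qs = 8·52 - 176 = 240.
Quantity traded falls to 90. At Q = 90 the demand price is (454 - 90)/7 = 52 and the supply price is (176 + 90)/8 = 33.25.
Deadweight loss = ½ · (52 - 33.25) · (160 - 90) = ½ · 18.75 · 70 = 656.25.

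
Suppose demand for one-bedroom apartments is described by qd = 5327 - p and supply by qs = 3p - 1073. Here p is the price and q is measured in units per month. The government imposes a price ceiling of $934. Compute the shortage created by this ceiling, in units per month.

2664

In a free market, 5327 - p = 3p - 1073 gives the equilibrium p* = 1600, q* = 3727.
Since 934 < 1600, the ceiling is binding.
At p = 934: qd = 5327 - 934 = 4393 and qs = 3·934 - 1073 = 1729.
Shortage = qd - qs = 4393 - 1729 = 2664.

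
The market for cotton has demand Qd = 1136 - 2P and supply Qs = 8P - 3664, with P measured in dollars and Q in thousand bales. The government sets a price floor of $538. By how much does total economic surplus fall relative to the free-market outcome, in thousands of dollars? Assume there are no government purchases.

4205

Setting quantity demanded equal to quantity supplied, 1136 - 2P = 8P - 3664, gives P* = 480 and Q* = 176.
Because the floor (538) lies above the market-clearing price, it is binding.
At P = 538: Qd = 1136 - 2·538 = 60 and Qs = 8·538 - 3664 = 640.
Quantity traded falls to 60. At Q = 60 the demand price is (1136 - 60)/2 = 538 and the supply price is (3664 + 60)/8 = 465.5.
Deadweight loss = ½ · (538 - 465.5) · (176 - 60) = ½ · 72.5 · 116 = 4205.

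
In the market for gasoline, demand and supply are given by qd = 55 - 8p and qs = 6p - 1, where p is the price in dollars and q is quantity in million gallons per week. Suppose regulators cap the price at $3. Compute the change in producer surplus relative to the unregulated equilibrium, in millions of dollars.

Equilibrium: 55 - 8p = 6p - 1, so 56 = 14p and p* = 4, q* = 23.
Since 3 < 4, the ceiling is binding.
At p = 3: qd = 55 - 8·3 = 31 and qs = 6·3 - 1 = 17.
Producer surplus without the control is ½ · (4 - 1/6) · 23 = 529/12.
With the ceiling, producers sell 17 units at 3, so PS = ½ · (3 - 1/6) · 17 = 289/12.
Change in producer surplus = 289/12 - 529/12 = -20.

-20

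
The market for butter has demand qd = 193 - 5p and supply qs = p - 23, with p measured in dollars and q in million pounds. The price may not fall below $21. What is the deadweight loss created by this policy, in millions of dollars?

0

Without the control the market clears where 193 - 5p = p - 23, i.e. p* = 36 and q* = 13.
Since 21 is below p* = 36, the floor does not bind and the free-market outcome prevails.
Since the control does not bind, no trades are prevented and deadweight loss is zero.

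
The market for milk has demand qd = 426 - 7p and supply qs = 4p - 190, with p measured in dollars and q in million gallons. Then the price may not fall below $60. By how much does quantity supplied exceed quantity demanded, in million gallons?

Without the control the market clears where 426 - 7p = 4p - 190, i.e. p* = 56 and q* = 34.
Because the floor (60) lies above the market-clearing price, it is binding.
At p = 60: qd = 426 - 7·60 = 6 and qs = 4·60 - 190 = 50.
Surplus = qs - qd = 50 - 6 = 44.

44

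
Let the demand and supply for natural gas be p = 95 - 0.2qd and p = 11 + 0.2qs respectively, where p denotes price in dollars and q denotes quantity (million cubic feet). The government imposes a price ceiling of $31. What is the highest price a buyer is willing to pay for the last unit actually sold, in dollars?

75

Rearranging demand gives qd = 475 - 5p; rearranging supply gives qs = 5p - 55. Equilibrium: 475 - 5p = 5p - 55, so 530 = 10p and p* = 53, q* = 210.
Because the ceiling (31) lies below the market-clearing price, it is binding.
At p = 31: qd = 475 - 5·31 = 320 and qs = 5·31 - 55 = 100.
Only 100 units reach the market. On the demand curve, the marginal buyer's willingness to pay at q = 100 is (475 - 100)/5 = 75.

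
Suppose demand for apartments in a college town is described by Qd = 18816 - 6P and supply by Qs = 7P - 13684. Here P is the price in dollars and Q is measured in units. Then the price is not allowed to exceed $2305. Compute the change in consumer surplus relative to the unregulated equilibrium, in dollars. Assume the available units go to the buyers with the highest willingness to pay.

In a free market, 18816 - 6P = 7P - 13684 gives the equilibrium P* = 2500, Q* = 3816.
The ceiling of 2305 is below the equilibrium price 2500, so it binds.
At P = 2305: Qd = 18816 - 6·2305 = 4986 and Qs = 7·2305 - 13684 = 2451.
Consumer surplus without the control is ½ · (3136 - 2500) · 3816 = 1213488.
With the ceiling, 2451 units are sold at 2305 (assume they go to the highest-value buyers). The demand price at Q = 2451 is 2727.5, so CS = ½ · [(3136 - 2305) + (2727.5 - 2305)] · 2451 = 1536164.25.
Change in consumer surplus = 1536164.25 - 1213488 = 322676.25.

322676.25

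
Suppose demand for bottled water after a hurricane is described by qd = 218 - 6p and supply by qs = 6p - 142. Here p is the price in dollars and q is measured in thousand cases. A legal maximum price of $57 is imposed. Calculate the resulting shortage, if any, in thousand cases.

In a free market, 218 - 6p = 6p - 142 gives the equilibrium p* = 30, q* = 38.
The ceiling of 57 is above the equilibrium price 30, so it is not binding; the market clears at p* = 30, q* = 38.
Since the control does not bind, there is no shortage.

0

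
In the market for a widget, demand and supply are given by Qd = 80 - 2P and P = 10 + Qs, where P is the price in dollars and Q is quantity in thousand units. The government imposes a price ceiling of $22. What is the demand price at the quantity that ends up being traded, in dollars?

34

Rearranging supply gives Qs = P - 10. Setting quantity demanded equal to quantity supplied, 80 - 2P = P - 10, gives P* = 30 and Q* = 20.
The ceiling of 22 is below the equilibrium price 30, so it binds.
At P = 22: Qd = 80 - 2·22 = 36 and Qs = 22 - 10 = 12.
Only 12 units reach the market. On the demand curve, the marginal buyer's willingness to pay at Q = 12 is (80 - 12)/2 = 34.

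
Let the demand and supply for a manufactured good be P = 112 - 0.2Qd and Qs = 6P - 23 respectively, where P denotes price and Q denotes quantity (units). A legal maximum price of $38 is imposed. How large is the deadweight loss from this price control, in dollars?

1485

Rearranging demand gives Qd = 560 - 5P. Without the control the market clears where 560 - 5P = 6P - 23, i.e. P* = 53 and Q* = 295.
Since 38 < 53, the ceiling is binding.
At P = 38: Qd = 560 - 5·38 = 370 and Qs = 6·38 - 23 = 205.
Quantity traded falls to 205. At Q = 205 the demand price is (560 - 205)/5 = 71 and the supply price is (23 + 205)/6 = 38.
Deadweight loss = ½ · (71 - 38) · (295 - 205) = ½ · 33 · 90 = 1485.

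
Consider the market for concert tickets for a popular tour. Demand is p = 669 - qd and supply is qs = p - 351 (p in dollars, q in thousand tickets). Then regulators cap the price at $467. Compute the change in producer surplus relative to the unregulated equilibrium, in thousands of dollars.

Rearranging demand gives qd = 669 - p. Without the control the market clears where 669 - p = p - 351, i.e. p* = 510 and q* = 159.
Since 467 < 510, the ceiling is binding.
At p = 467: qd = 669 - 467 = 202 and qs = 467 - 351 = 116.
Producer surplus without the control is ½ · (510 - 351) · 159 = 12640.5.
With the ceiling, producers sell 116 units at 467, so PS = ½ · (467 - 351) · 116 = 6728.
Change in producer surplus = 6728 - 12640.5 = -5912.5.

-5912.5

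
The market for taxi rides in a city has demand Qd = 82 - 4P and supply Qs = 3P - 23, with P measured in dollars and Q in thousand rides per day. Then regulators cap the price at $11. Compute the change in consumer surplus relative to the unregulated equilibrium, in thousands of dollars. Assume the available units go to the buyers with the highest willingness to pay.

22

In a free market, 82 - 4P = 3P - 23 gives the equilibrium P* = 15, Q* = 22.
Since 11 < 15, the ceiling is binding.
At P = 11: Qd = 82 - 4·11 = 38 and Qs = 3·11 - 23 = 10.
Consumer surplus without the control is ½ · (20.5 - 15) · 22 = 60.5.
With the ceiling, 10 units are sold at 11 (assume they go to the highest-value buyers). The demand price at Q = 10 is 18, so CS = ½ · [(20.5 - 11) + (18 - 11)] · 10 = 82.5.
Change in consumer surplus = 82.5 - 60.5 = 22.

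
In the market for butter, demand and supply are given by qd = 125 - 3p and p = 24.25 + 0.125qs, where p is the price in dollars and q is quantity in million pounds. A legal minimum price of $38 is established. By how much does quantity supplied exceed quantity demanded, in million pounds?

99

Rearranging supply gives qs = 8p - 194. In a free market, 125 - 3p = 8p - 194 gives the equilibrium p* = 29, q* = 38.
Since 38 > 29, the floor is binding.
At p = 38: qd = 125 - 3·38 = 11 and qs = 8·38 - 194 = 110.
Surplus = qs - qd = 110 - 11 = 99.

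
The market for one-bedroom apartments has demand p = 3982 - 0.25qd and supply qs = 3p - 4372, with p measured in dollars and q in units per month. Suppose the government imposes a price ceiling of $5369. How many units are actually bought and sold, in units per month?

Rearranging demand gives qd = 15928 - 4p. Without the control the market clears where 15928 - 4p = 3p - 4372, i.e. p* = 2900 and q* = 4328.
The ceiling of 5369 is above the equilibrium price 2900, so it is not binding; the market clears at p* = 2900, q* = 4328.

4328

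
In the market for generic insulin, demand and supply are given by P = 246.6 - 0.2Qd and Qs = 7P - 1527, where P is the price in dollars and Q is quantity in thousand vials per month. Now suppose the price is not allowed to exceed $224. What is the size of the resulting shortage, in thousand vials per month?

72

Rearranging demand gives Qd = 1233 - 5P. Setting quantity demanded equal to quantity supplied, 1233 - 5P = 7P - 1527, gives P* = 230 and Q* = 83.
The ceiling of 224 is below the equilibrium price 230, so it binds.
At P = 224: Qd = 1233 - 5·224 = 113 and Qs = 7·224 - 1527 = 41.
Shortage = Qd - Qs = 113 - 41 = 72.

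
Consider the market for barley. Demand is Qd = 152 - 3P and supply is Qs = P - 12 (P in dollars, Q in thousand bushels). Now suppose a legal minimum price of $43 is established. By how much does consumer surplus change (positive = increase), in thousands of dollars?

Equilibrium: 152 - 3P = P - 12, so 164 = 4P and P* = 41, Q* = 29.
Because the floor (43) lies above the market-clearing price, it is binding.
At P = 43: Qd = 152 - 3·43 = 23 and Qs = 43 - 12 = 31.
Consumer surplus without the control is ½ · (152/3 - 41) · 29 = 841/6.
With the floor, consumers buy 23 units at 43, so CS = ½ · (152/3 - 43) · 23 = 529/6.
Change in consumer surplus = 529/6 - 841/6 = -52.

-52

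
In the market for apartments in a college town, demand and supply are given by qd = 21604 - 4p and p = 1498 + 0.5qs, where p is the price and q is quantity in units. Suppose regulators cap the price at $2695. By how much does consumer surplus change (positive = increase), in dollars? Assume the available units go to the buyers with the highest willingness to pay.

Rearranging supply gives qs = 2p - 2996. Setting quantity demanded equal to quantity supplied, 21604 - 4p = 2p - 2996, gives p* = 4100 and q* = 5204.
The ceiling of 2695 is below the equilibrium price 4100, so it binds.
At p = 2695: qd = 21604 - 4·2695 = 10824 and qs = 2·2695 - 2996 = 2394.
Consumer surplus without the control is ½ · (5401 - 4100) · 5204 = 3385202.
With the ceiling, 2394 units are sold at 2695 (assume they go to the highest-value buyers). The demand price at q = 2394 is 4802.5, so CS = ½ · [(5401 - 2695) + (4802.5 - 2695)] · 2394 = 5761759.5.
Change in consumer surplus = 5761759.5 - 3385202 = 2376557.5.

2376557.5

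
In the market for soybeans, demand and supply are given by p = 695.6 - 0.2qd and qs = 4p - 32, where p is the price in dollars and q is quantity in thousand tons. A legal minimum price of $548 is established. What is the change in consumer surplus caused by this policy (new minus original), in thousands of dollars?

Rearranging demand gives qd = 3478 - 5p. Without the control the market clears where 3478 - 5p = 4p - 32, i.e. p* = 390 and q* = 1528.
Since 548 > 390, the floor is binding.
At p = 548: qd = 3478 - 5·548 = 738 and qs = 4·548 - 32 = 2160.
Consumer surplus without the control is ½ · (695.6 - 390) · 1528 = 233478.4.
With the floor, consumers buy 738 units at 548, so CS = ½ · (695.6 - 548) · 738 = 54464.4.
Change in consumer surplus = 54464.4 - 233478.4 = -179014.

-179014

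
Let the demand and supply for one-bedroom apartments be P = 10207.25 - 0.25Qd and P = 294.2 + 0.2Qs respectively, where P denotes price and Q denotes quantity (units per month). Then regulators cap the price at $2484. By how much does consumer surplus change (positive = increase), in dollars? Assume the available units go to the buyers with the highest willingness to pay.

Rearranging demand gives Qd = 40829 - 4P; rearranging supply gives Qs = 5P - 1471. Without the control the market clears where 40829 - 4P = 5P - 1471, i.e. P* = 4700 and Q* = 22029.
Because the ceiling (2484) lies below the market-clearing price, it is binding.
At P = 2484: Qd = 40829 - 4·2484 = 30893 and Qs = 5·2484 - 1471 = 10949.
Consumer surplus without the control is ½ · (10207.25 - 4700) · 22029 = 60659605.125.
With the ceiling, 10949 units are sold at 2484 (assume they go to the highest-value buyers). The demand price at Q = 10949 is 7470, so CS = ½ · [(10207.25 - 2484) + (7470 - 2484)] · 10949 = 69576789.125.
Change in consumer surplus = 69576789.125 - 60659605.125 = 8917184.

8917184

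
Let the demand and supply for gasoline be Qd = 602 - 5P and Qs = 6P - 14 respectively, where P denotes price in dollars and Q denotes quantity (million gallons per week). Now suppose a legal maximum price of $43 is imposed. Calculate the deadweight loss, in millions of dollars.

Without the control the market clears where 602 - 5P = 6P - 14, i.e. P* = 56 and Q* = 322.
Since 43 < 56, the ceiling is binding.
At P = 43: Qd = 602 - 5·43 = 387 and Qs = 6·43 - 14 = 244.
Quantity traded falls to 244. At Q = 244 the demand price is (602 - 244)/5 = 71.6 and the supply price is (14 + 244)/6 = 43.
Deadweight loss = ½ · (71.6 - 43) · (322 - 244) = ½ · 28.6 · 78 = 1115.4.

1115.4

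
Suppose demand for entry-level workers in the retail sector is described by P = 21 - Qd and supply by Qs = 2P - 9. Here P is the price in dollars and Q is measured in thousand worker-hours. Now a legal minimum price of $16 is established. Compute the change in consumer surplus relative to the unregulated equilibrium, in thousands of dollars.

-48

Rearranging demand gives Qd = 21 - P. Equilibrium: 21 - P = 2P - 9, so 30 = 3P and P* = 10, Q* = 11.
Since 16 > 10, the floor is binding.
At P = 16: Qd = 21 - 16 = 5 and Qs = 2·16 - 9 = 23.
Consumer surplus without the control is ½ · (21 - 10) · 11 = 60.5.
With the floor, consumers buy 5 units at 16, so CS = ½ · (21 - 16) · 5 = 12.5.
Change in consumer surplus = 12.5 - 60.5 = -48.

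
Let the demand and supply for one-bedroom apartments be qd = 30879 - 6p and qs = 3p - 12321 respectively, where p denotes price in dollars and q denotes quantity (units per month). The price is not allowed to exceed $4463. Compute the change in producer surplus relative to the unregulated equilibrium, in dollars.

Setting quantity demanded equal to quantity supplied, 30879 - 6p = 3p - 12321, gives p* = 4800 and q* = 2079.
Because the ceiling (4463) lies below the market-clearing price, it is binding.
At p = 4463: qd = 30879 - 6·4463 = 4101 and qs = 3·4463 - 12321 = 1068.
Producer surplus without the control is ½ · (4800 - 4107) · 2079 = 720373.5.
With the ceiling, producers sell 1068 units at 4463, so PS = ½ · (4463 - 4107) · 1068 = 190104.
Change in producer surplus = 190104 - 720373.5 = -530269.5.

-530269.5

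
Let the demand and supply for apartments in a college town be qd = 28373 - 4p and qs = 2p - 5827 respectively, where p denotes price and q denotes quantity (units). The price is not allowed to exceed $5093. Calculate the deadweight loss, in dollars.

552673.5

Equilibrium: 28373 - 4p = 2p - 5827, so 34200 = 6p and p* = 5700, q* = 5573.
The ceiling of 5093 is below the equilibrium price 5700, so it binds.
At p = 5093: qd = 28373 - 4·5093 = 8001 and qs = 2·5093 - 5827 = 4359.
Quantity traded falls to 4359. At q = 4359 the demand price is (28373 - 4359)/4 = 6003.5 and the supply price is (5827 + 4359)/2 = 5093.
Deadweight loss = ½ · (6003.5 - 5093) · (5573 - 4359) = ½ · 910.5 · 1214 = 552673.5.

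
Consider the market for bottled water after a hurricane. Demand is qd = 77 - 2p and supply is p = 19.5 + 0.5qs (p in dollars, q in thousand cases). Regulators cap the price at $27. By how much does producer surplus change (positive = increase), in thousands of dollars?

-34

Rearranging supply gives qs = 2p - 39. In a free market, 77 - 2p = 2p - 39 gives the equilibrium p* = 29, q* = 19.
The ceiling of 27 is below the equilibrium price 29, so it binds.
At p = 27: qd = 77 - 2·27 = 23 and qs = 2·27 - 39 = 15.
Producer surplus without the control is ½ · (29 - 19.5) · 19 = 90.25.
With the ceiling, producers sell 15 units at 27, so PS = ½ · (27 - 19.5) · 15 = 56.25.
Change in producer surplus = 56.25 - 90.25 = -34.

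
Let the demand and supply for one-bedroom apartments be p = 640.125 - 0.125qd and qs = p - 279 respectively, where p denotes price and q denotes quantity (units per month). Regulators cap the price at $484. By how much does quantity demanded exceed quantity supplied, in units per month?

Rearranging demand gives qd = 5121 - 8p. In a free market, 5121 - 8p = p - 279 gives the equilibrium p* = 600, q* = 321.
Because the ceiling (484) lies below the market-clearing price, it is binding.
At p = 484: qd = 5121 - 8·484 = 1249 and qs = 484 - 279 = 205.
Shortage = qd - qs = 1249 - 205 = 1044.

1044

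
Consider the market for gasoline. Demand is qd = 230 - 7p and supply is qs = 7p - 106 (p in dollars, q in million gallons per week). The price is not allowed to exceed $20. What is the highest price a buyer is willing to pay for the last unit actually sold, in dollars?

In a free market, 230 - 7p = 7p - 106 gives the equilibrium p* = 24, q* = 62.
The ceiling of 20 is below the equilibrium price 24, so it binds.
At p = 20: qd = 230 - 7·20 = 90 and qs = 7·20 - 106 = 34.
Only 34 units reach the market. On the demand curve, the marginal buyer's willingness to pay at q = 34 is (230 - 34)/7 = 28.

28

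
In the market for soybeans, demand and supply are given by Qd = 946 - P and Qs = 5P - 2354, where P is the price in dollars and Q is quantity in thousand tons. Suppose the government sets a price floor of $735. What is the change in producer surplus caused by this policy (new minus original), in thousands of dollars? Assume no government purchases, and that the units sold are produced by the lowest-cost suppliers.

In a free market, 946 - P = 5P - 2354 gives the equilibrium P* = 550, Q* = 396.
Since 735 > 550, the floor is binding.
At P = 735: Qd = 946 - 735 = 211 and Qs = 5·735 - 2354 = 1321.
Producer surplus without the control is ½ · (550 - 470.8) · 396 = 15681.6.
With the floor, 211 units are sold at 735. The supply price at Q = 211 is 513, so PS = ½ · [(735 - 470.8) + (735 - 513)] · 211 = 51294.1.
Change in producer surplus = 51294.1 - 15681.6 = 35612.5.

35612.5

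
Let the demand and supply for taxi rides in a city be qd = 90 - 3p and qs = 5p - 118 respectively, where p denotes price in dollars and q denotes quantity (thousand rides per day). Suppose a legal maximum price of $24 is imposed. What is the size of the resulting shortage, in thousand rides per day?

Setting quantity demanded equal to quantity supplied, 90 - 3p = 5p - 118, gives p* = 26 and q* = 12.
The ceiling of 24 is below the equilibrium price 26, so it binds.
At p = 24: qd = 90 - 3·24 = 18 and qs = 5·24 - 118 = 2.
Shortage = qd - qs = 18 - 2 = 16.

16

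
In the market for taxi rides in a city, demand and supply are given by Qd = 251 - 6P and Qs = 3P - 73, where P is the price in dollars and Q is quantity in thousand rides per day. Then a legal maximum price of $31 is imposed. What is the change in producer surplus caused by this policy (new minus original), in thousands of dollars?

-137.5

In a free market, 251 - 6P = 3P - 73 gives the equilibrium P* = 36, Q* = 35.
Because the ceiling (31) lies below the market-clearing price, it is binding.
At P = 31: Qd = 251 - 6·31 = 65 and Qs = 3·31 - 73 = 20.
Producer surplus without the control is ½ · (36 - 73/3) · 35 = 1225/6.
With the ceiling, producers sell 20 units at 31, so PS = ½ · (31 - 73/3) · 20 = 200/3.
Change in producer surplus = 200/3 - 1225/6 = -137.5.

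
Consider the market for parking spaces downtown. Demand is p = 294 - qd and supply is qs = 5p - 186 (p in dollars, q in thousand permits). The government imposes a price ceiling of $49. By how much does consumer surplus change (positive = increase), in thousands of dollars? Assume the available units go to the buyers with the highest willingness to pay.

-10183.5

Rearranging demand gives qd = 294 - p. Without the control the market clears where 294 - p = 5p - 186, i.e. p* = 80 and q* = 214.
Because the ceiling (49) lies below the market-clearing price, it is binding.
At p = 49: qd = 294 - 49 = 245 and qs = 5·49 - 186 = 59.
Consumer surplus without the control is ½ · (294 - 80) · 214 = 22898.
With the ceiling, 59 units are sold at 49 (assume they go to the highest-value buyers). The demand price at q = 59 is 235, so CS = ½ · [(294 - 49) + (235 - 49)] · 59 = 12714.5.
Change in consumer surplus = 12714.5 - 22898 = -10183.5.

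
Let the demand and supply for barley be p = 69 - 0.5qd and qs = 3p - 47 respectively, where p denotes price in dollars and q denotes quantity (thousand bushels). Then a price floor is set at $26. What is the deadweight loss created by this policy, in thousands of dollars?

0

Rearranging demand gives qd = 138 - 2p. Without the control the market clears where 138 - 2p = 3p - 47, i.e. p* = 37 and q* = 64.
Since 26 is below p* = 37, the floor does not bind and the free-market outcome prevails.
Since the control does not bind, no trades are prevented and deadweight loss is zero.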